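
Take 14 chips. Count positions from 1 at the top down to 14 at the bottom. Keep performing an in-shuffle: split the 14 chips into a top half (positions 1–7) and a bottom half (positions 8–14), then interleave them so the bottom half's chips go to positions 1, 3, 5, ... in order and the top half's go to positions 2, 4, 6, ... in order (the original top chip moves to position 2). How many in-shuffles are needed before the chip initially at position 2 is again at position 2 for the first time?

Follow position 2 under repeated in-shuffles:
2 → 4 → 8 → 1 → 2
It first returns after 4 in-shuffles.

4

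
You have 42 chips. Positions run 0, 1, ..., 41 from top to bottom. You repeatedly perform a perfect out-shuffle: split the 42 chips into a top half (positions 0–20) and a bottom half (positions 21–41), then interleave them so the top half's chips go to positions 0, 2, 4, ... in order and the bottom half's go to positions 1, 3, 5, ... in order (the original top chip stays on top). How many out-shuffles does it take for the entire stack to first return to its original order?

The out-shuffle permutes the 42 positions with cycle lengths [1, 1, 20, 20].
Every chip is home exactly when every cycle has completed a whole number of laps, i.e. after lcm(1, 20) = 20 out-shuffles.

20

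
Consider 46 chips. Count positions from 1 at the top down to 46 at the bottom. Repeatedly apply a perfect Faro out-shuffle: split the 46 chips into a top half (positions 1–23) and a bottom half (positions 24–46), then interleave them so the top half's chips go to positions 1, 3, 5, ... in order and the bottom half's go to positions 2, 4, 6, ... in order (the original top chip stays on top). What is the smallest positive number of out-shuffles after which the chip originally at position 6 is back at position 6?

Follow position 6 under repeated out-shuffles:
6 → 11 → 21 → 41 → 36 → 26 → 6
It first returns after 6 out-shuffles.

6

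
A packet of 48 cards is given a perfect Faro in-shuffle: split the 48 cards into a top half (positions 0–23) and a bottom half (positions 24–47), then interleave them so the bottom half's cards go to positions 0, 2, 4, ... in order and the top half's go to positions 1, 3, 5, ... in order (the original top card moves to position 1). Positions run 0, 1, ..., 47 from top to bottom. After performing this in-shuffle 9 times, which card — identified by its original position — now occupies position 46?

39

Work backwards from position 46, undoing one in-shuffle at a time:
46 ← 47 ← 23 ← 11 ← 5 ← 2 ← 25 ← 12 ← 30 ← 39
So the card now at position 46 started at position 39.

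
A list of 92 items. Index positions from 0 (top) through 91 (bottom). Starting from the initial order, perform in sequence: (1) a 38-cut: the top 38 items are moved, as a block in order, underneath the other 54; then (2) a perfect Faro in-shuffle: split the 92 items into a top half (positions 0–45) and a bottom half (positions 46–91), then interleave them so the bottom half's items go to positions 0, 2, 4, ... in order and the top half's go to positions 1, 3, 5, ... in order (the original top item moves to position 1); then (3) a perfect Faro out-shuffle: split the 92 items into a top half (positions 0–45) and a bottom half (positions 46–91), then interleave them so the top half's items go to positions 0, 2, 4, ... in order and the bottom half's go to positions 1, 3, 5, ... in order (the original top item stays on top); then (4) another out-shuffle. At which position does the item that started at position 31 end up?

39

Track the item from position 31 forward through each operation:
  after op 1 (cut 38): 31 → 85
  after op 2 (in-shuffle): 85 → 78
  after op 3 (out-shuffle): 78 → 65
  after op 4 (out-shuffle): 65 → 39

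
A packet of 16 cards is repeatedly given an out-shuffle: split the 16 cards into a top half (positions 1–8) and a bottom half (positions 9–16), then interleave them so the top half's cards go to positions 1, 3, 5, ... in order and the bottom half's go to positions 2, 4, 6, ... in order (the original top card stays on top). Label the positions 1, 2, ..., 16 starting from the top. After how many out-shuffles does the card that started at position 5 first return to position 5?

Follow position 5 under repeated out-shuffles:
5 → 9 → 2 → 3 → 5
It first returns after 4 out-shuffles.

4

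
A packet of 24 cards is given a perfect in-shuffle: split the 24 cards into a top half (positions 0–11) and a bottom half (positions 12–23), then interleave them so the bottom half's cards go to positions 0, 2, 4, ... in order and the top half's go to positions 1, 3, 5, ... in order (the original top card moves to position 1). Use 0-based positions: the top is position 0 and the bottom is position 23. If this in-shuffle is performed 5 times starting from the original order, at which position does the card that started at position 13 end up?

22

Track the card's position through each in-shuffle:
13 → 2 → 5 → 11 → 23 → 22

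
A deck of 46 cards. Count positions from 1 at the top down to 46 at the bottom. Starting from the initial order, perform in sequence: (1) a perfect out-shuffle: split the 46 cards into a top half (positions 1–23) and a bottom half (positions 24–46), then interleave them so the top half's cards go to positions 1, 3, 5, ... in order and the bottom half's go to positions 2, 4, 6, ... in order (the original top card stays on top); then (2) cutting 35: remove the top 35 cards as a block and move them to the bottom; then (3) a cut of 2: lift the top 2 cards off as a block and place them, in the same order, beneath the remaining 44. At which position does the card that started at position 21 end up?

4

Track the card from position 21 forward through each operation:
  after op 1 (out-shuffle): 21 → 41
  after op 2 (cut 35): 41 → 6
  after op 3 (cut 2): 6 → 4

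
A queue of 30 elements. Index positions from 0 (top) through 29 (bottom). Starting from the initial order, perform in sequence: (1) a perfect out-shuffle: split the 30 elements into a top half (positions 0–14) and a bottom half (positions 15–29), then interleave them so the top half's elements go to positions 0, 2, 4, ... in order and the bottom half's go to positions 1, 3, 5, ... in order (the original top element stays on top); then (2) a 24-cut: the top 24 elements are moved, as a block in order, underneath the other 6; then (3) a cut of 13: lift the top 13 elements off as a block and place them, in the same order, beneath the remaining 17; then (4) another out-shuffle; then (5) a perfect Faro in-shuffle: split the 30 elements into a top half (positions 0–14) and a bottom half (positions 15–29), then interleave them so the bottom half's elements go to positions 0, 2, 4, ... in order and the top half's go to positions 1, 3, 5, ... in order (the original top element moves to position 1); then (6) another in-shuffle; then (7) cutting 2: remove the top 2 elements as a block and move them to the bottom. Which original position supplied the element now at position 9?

4

Undo the operations in reverse order, starting from position 9:
  undo op 7 (cut 2): 9 ← 11
  undo op 6 (in-shuffle, from top half): 11 ← 5
  undo op 5 (in-shuffle, from top half): 5 ← 2
  undo op 4 (out-shuffle, from top half): 2 ← 1
  undo op 3 (cut 13): 1 ← 14
  undo op 2 (cut 24): 14 ← 8
  undo op 1 (out-shuffle, from top half): 8 ← 4
So the element at position 9 came from original position 4.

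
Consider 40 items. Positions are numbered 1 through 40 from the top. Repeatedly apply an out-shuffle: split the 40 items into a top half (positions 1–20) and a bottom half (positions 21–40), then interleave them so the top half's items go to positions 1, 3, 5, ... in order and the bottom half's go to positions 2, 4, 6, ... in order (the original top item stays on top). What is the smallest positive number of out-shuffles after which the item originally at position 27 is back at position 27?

Follow position 27 under repeated out-shuffles:
27 → 14 → 27
It first returns after 2 out-shuffles.

2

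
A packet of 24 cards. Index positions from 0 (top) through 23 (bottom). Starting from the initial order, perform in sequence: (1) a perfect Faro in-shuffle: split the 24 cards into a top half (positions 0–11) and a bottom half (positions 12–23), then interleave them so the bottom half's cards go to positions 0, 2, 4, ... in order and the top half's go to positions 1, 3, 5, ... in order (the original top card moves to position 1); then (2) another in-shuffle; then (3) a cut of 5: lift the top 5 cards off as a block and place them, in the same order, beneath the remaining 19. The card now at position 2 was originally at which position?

Undo the operations in reverse order, starting from position 2:
  undo op 3 (cut 5): 2 ← 7
  undo op 2 (in-shuffle, from top half): 7 ← 3
  undo op 1 (in-shuffle, from top half): 3 ← 1
So the card at position 2 came from original position 1.

1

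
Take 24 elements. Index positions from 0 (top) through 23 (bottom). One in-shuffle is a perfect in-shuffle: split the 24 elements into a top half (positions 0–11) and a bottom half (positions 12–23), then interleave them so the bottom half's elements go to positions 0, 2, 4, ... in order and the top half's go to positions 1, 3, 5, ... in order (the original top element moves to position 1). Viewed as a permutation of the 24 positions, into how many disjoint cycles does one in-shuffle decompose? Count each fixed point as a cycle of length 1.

Trace each unvisited position around until it returns:
(0 1 3 7 15 6 ... len 20) (4 9 19 14)
2 cycles in total.

2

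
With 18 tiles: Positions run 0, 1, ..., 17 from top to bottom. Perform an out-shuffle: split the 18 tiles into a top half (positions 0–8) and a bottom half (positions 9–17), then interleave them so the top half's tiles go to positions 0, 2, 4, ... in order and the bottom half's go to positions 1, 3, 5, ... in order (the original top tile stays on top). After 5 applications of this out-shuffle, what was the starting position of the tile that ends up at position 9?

Work backwards from position 9, undoing one out-shuffle at a time:
9 ← 13 ← 15 ← 16 ← 8 ← 4
So the tile now at position 9 started at position 4.

4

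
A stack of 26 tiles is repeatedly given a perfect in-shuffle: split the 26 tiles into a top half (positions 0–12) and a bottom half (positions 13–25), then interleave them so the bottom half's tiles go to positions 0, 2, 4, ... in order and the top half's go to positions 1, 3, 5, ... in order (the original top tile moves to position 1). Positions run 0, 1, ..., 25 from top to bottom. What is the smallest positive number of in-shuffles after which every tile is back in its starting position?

The in-shuffle permutes the 26 positions with cycle lengths [2, 6, 18].
Every tile is home exactly when every cycle has completed a whole number of laps, i.e. after lcm(2, 6, 18) = 18 in-shuffles.

18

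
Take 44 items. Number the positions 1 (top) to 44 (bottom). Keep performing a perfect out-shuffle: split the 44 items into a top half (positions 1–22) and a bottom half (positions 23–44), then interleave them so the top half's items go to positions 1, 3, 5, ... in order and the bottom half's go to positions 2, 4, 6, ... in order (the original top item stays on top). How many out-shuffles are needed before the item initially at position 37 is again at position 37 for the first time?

14

Follow position 37 under repeated out-shuffles:
37 → 30 → 16 → 31 → 18 → 35 → 26 → 8 → 15 → 29 → 14 → 27 → 10 → 19 → 37
It first returns after 14 out-shuffles.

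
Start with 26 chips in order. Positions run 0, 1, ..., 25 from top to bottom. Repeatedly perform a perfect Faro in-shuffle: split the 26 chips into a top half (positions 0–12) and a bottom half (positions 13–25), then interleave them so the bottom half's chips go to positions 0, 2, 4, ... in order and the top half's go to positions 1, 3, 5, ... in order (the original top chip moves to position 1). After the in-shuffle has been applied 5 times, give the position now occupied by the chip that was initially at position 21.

1

Track the chip's position through each in-shuffle:
21 → 16 → 6 → 13 → 0 → 1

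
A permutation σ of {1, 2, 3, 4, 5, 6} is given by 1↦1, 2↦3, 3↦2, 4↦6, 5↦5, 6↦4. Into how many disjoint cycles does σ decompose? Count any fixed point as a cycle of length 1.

Cycle decomposition: (1) (2 3) (4 6) (5).
4 cycles.

4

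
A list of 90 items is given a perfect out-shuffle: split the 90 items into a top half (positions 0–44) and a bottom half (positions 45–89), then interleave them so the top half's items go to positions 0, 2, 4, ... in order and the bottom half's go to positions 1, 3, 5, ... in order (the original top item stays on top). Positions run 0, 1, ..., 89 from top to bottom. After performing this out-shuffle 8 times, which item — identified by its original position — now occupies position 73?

50

Work backwards from position 73, undoing one out-shuffle at a time:
73 ← 81 ← 85 ← 87 ← 88 ← 44 ← 22 ← 11 ← 50
So the item now at position 73 started at position 50.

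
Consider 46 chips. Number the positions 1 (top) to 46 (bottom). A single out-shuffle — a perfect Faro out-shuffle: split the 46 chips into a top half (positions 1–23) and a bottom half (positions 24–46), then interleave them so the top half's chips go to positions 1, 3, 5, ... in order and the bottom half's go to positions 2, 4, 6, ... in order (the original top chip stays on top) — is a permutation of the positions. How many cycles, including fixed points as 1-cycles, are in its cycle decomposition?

9

Trace each unvisited position around until it returns:
(1) (2 3 5 9 17 33 ... len 12) (4 7 13 25) (6 11 21 41 36 26) (8 15 29 12 23 45 ... len 12) (10 19 37 28) (16 31) (22 43 40 34) ... plus 1 more
9 cycles in total.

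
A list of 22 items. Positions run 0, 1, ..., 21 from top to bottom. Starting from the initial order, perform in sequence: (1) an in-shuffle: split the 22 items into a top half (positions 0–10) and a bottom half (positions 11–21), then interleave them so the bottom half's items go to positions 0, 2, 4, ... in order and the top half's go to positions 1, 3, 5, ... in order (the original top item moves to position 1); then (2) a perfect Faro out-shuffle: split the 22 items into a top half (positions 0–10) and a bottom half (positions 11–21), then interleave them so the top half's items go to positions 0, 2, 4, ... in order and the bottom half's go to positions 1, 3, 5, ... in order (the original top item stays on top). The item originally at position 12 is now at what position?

Track the item from position 12 forward through each operation:
  after op 1 (in-shuffle): 12 → 2
  after op 2 (out-shuffle): 2 → 4

4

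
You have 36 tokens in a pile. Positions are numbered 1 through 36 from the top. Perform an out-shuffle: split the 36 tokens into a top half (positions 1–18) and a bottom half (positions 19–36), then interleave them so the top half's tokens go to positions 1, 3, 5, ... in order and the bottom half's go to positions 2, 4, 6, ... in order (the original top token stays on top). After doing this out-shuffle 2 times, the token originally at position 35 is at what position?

32

Track the token's position through each out-shuffle:
35 → 34 → 32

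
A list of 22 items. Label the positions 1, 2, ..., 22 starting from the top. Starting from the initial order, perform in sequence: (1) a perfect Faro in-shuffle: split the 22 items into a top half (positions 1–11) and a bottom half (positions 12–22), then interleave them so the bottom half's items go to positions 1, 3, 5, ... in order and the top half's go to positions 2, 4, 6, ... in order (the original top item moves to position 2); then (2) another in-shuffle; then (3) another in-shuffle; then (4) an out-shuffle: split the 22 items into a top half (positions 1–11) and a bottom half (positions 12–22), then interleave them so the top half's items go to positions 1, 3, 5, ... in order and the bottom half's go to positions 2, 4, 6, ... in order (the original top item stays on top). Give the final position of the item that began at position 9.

5

Track the item from position 9 forward through each operation:
  after op 1 (in-shuffle): 9 → 18
  after op 2 (in-shuffle): 18 → 13
  after op 3 (in-shuffle): 13 → 3
  after op 4 (out-shuffle): 3 → 5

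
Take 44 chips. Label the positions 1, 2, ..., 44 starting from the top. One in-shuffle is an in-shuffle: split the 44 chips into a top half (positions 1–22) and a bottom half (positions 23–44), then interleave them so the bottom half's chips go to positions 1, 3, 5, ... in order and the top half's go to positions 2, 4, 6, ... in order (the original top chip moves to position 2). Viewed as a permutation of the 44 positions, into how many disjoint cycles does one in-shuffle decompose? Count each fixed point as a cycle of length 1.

Trace each unvisited position around until it returns:
(1 2 4 8 16 32 ... len 12) (3 6 12 24) (5 10 20 40 35 25) (7 14 28 11 22 44 ... len 12) (9 18 36 27) (15 30) (21 42 39 33)
7 cycles in total.

7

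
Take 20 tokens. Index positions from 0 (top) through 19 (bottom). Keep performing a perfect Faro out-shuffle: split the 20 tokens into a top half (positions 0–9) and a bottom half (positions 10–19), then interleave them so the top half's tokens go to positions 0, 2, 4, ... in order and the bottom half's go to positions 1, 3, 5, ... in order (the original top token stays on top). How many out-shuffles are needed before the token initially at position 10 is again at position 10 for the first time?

Follow position 10 under repeated out-shuffles:
10 → 1 → 2 → 4 → 8 → 16 → 13 → 7 → 14 → 9 → 18 → 17 → 15 → 11 → 3 → 6 → 12 → 5 → 10
It first returns after 18 out-shuffles.

18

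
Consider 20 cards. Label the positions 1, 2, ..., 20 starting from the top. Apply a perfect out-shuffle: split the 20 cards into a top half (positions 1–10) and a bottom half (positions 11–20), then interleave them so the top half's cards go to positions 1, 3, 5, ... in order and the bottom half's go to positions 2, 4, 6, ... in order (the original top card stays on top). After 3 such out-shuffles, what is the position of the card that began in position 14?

10

Track the card's position through each out-shuffle:
14 → 8 → 15 → 10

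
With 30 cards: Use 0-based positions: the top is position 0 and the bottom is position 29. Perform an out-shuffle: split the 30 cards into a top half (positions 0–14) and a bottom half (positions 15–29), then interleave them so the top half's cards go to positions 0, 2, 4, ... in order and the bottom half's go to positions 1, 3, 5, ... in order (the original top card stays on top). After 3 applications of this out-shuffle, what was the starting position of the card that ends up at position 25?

Work backwards from position 25, undoing one out-shuffle at a time:
25 ← 27 ← 28 ← 14
So the card now at position 25 started at position 14.

14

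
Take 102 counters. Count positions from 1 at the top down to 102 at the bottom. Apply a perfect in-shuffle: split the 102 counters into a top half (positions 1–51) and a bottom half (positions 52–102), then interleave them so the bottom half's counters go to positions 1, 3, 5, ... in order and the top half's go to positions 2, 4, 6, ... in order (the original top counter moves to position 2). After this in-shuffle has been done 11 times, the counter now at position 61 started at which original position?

55

Work backwards from position 61, undoing one in-shuffle at a time:
61 ← 82 ← 41 ← 72 ← 36 ← 18 ← 9 ← 56 ← 28 ← 14 ← 7 ← 55
So the counter now at position 61 started at position 55.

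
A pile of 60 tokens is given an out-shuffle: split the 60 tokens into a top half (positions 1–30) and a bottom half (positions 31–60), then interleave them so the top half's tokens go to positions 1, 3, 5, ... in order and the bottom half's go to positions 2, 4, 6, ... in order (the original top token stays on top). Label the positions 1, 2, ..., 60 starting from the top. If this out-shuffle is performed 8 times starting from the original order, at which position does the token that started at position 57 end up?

59

Track the token's position through each out-shuffle:
57 → 54 → 48 → 36 → 12 → 23 → 45 → 30 → 59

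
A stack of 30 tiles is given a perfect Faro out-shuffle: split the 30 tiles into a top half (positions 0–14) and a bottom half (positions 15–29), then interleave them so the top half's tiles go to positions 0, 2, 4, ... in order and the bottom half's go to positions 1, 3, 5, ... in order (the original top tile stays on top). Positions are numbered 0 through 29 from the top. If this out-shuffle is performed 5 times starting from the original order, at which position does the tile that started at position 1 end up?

3

Track the tile's position through each out-shuffle:
1 → 2 → 4 → 8 → 16 → 3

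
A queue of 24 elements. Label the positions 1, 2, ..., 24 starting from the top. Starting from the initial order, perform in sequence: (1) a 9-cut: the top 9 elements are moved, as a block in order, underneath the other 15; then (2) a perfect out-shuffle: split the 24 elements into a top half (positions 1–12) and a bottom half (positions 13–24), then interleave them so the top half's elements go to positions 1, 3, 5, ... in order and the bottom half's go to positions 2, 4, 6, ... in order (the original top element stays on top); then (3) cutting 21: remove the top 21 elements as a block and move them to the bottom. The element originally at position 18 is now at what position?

Track the element from position 18 forward through each operation:
  after op 1 (cut 9): 18 → 9
  after op 2 (out-shuffle): 9 → 17
  after op 3 (cut 21): 17 → 20

20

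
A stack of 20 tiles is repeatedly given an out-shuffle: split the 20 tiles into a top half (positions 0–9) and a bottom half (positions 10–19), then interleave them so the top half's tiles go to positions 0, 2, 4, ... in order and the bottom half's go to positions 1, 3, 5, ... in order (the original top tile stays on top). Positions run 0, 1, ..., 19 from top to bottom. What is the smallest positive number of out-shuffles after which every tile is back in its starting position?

The out-shuffle permutes the 20 positions with cycle lengths [1, 1, 18].
Every tile is home exactly when every cycle has completed a whole number of laps, i.e. after lcm(1, 18) = 18 out-shuffles.

18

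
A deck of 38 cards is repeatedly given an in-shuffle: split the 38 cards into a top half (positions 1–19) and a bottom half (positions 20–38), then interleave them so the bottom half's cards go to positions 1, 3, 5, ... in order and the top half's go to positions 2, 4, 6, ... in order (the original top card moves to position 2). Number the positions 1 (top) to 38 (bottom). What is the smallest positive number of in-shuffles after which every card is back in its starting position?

12

The in-shuffle permutes the 38 positions with cycle lengths [2, 12, 12, 12].
Every card is home exactly when every cycle has completed a whole number of laps, i.e. after lcm(2, 12) = 12 in-shuffles.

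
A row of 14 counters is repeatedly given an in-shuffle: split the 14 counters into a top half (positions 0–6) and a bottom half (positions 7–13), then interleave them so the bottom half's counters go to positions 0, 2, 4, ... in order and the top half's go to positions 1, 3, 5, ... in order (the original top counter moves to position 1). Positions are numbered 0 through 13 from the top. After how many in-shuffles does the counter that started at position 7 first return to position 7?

4

Follow position 7 under repeated in-shuffles:
7 → 0 → 1 → 3 → 7
It first returns after 4 in-shuffles.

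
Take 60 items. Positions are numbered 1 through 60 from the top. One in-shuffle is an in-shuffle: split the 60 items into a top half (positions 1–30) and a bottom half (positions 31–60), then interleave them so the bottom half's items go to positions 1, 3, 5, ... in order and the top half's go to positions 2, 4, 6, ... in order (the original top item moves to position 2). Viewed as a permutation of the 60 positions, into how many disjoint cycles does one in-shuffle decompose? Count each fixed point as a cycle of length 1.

Trace each unvisited position around until it returns:
(1 2 4 8 16 32 ... len 60)
1 cycle in total.

1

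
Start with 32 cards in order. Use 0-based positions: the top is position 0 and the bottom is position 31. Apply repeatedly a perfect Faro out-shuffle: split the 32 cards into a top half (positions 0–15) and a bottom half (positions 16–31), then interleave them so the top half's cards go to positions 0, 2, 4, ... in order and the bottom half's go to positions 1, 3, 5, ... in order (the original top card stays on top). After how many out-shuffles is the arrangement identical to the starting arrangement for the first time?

5

The out-shuffle permutes the 32 positions with cycle lengths [1, 1, 5, 5, 5, 5, 5, 5].
Every card is home exactly when every cycle has completed a whole number of laps, i.e. after lcm(1, 5) = 5 out-shuffles.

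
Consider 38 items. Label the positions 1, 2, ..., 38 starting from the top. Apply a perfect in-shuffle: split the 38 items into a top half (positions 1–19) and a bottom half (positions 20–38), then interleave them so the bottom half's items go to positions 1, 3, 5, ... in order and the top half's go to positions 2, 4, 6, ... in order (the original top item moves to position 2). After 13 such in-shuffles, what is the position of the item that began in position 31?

Track position through each in-shuffle: 31 → 23 → 7 → 14 → 28 → ... (continuing for 13 shuffles total) → 23.

23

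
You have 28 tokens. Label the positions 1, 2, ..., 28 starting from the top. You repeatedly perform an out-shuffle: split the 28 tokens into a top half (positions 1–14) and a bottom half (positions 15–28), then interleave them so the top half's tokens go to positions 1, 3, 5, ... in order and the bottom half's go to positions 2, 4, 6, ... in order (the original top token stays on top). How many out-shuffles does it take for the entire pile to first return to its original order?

The out-shuffle permutes the 28 positions with cycle lengths [1, 1, 2, 6, 18].
Every token is home exactly when every cycle has completed a whole number of laps, i.e. after lcm(1, 2, 6, 18) = 18 out-shuffles.

18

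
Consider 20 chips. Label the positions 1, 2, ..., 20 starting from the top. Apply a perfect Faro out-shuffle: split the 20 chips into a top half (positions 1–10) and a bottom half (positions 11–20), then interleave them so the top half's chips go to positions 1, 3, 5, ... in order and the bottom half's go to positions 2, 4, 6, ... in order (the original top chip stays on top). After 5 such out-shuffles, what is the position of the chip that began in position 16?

Track the chip's position through each out-shuffle:
16 → 12 → 4 → 7 → 13 → 6

6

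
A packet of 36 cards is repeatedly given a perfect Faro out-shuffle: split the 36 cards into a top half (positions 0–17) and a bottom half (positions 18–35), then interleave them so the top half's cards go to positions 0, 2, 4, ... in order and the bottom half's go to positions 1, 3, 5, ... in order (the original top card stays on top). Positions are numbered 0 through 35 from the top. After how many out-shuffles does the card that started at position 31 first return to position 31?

12

Follow position 31 under repeated out-shuffles:
31 → 27 → 19 → 3 → 6 → 12 → 24 → 13 → 26 → 17 → 34 → 33 → 31
It first returns after 12 out-shuffles.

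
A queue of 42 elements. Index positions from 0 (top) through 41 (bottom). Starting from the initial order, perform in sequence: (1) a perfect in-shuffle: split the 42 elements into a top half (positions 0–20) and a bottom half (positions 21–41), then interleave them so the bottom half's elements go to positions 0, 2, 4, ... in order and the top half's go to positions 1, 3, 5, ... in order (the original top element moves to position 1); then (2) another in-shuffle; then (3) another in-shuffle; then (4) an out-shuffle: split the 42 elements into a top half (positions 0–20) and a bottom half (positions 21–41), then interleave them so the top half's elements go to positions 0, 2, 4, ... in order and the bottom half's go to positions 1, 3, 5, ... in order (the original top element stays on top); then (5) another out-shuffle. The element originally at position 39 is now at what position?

31

Track the element from position 39 forward through each operation:
  after op 1 (in-shuffle): 39 → 36
  after op 2 (in-shuffle): 36 → 30
  after op 3 (in-shuffle): 30 → 18
  after op 4 (out-shuffle): 18 → 36
  after op 5 (out-shuffle): 36 → 31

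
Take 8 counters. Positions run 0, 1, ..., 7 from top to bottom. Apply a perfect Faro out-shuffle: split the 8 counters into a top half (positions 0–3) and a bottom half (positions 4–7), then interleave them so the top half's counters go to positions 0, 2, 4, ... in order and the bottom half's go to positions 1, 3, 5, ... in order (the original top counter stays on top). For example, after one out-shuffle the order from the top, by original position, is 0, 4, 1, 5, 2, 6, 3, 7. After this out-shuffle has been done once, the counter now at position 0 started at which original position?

Work backwards from position 0, undoing one out-shuffle at a time:
0 ← 0
So the counter now at position 0 started at position 0.

0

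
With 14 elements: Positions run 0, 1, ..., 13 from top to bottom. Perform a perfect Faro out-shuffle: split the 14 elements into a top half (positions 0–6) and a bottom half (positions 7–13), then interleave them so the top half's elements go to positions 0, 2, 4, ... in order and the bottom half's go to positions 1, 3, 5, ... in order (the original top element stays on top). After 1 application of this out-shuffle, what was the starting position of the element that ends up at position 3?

8

Work backwards from position 3, undoing one out-shuffle at a time:
3 ← 8
So the element now at position 3 started at position 8.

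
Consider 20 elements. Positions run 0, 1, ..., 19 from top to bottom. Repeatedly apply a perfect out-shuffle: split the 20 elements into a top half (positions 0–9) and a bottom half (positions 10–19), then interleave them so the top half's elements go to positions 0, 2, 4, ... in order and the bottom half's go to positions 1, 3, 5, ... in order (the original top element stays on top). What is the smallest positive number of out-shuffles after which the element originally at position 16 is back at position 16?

18

Follow position 16 under repeated out-shuffles:
16 → 13 → 7 → 14 → 9 → 18 → 17 → 15 → 11 → 3 → 6 → 12 → 5 → 10 → 1 → 2 → 4 → 8 → 16
It first returns after 18 out-shuffles.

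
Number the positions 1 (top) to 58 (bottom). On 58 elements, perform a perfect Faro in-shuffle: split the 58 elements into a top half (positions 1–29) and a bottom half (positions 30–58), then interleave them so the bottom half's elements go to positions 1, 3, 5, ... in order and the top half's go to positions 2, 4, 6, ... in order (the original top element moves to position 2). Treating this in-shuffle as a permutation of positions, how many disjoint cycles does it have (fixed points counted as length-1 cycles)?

1

Trace each unvisited position around until it returns:
(1 2 4 8 16 32 ... len 58)
1 cycle in total.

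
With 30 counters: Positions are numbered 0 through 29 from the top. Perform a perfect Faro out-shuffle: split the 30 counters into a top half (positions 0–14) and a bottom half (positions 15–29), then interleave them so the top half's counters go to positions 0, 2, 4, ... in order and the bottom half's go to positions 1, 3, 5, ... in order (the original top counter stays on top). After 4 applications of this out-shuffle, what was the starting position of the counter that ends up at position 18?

12

Work backwards from position 18, undoing one out-shuffle at a time:
18 ← 9 ← 19 ← 24 ← 12
So the counter now at position 18 started at position 12.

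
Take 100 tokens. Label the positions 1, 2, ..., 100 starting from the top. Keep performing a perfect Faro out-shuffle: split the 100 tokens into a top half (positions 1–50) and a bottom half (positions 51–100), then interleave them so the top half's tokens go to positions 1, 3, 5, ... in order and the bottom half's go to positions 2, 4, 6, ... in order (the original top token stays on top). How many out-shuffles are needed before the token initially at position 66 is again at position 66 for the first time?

30

Follow position 66 under repeated out-shuffles:
66 → 32 → 63 → 26 → 51 → 2 → 3 → 5 → ... → 66 (length 30)
It first returns after 30 out-shuffles.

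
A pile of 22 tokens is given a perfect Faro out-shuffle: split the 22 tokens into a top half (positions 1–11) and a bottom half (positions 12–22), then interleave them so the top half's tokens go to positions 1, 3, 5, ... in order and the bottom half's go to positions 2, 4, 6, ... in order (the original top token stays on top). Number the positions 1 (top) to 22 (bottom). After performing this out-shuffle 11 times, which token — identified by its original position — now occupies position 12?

Work backwards from position 12, undoing one out-shuffle at a time:
12 ← 17 ← 9 ← 5 ← 3 ← 2 ← 12 ← 17 ← 9 ← 5 ← 3 ← 2
So the token now at position 12 started at position 2.

2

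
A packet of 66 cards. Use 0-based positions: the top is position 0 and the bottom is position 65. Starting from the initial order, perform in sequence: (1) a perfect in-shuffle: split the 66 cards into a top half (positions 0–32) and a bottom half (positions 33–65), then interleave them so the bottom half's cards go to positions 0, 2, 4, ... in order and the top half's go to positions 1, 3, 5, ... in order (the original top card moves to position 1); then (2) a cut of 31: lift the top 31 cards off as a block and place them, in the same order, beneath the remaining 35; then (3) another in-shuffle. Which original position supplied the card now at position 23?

54

Undo the operations in reverse order, starting from position 23:
  undo op 3 (in-shuffle, from top half): 23 ← 11
  undo op 2 (cut 31): 11 ← 42
  undo op 1 (in-shuffle, from bottom half): 42 ← 54
So the card at position 23 came from original position 54.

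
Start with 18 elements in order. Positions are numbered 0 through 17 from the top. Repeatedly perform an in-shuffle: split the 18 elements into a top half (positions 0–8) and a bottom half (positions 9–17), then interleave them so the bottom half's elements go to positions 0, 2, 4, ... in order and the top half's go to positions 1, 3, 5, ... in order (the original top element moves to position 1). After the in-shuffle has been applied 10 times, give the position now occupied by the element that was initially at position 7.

2

Track the element's position through each in-shuffle:
7 → 15 → 12 → 6 → 13 → 8 → 17 → 16 → 14 → 10 → 2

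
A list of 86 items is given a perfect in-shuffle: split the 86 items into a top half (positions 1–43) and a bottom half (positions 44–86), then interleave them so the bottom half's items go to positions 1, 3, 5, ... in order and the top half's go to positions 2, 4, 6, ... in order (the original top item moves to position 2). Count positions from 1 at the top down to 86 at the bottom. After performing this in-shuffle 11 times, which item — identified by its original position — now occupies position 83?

61

Work backwards from position 83, undoing one in-shuffle at a time:
83 ← 85 ← 86 ← 43 ← 65 ← 76 ← 38 ← 19 ← 53 ← 70 ← 35 ← 61
So the item now at position 83 started at position 61.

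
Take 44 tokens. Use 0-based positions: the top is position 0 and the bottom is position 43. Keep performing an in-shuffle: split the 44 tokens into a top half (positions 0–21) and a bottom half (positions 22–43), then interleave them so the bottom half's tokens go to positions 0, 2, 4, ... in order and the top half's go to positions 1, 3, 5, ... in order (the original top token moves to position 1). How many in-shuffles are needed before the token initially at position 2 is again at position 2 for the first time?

4

Follow position 2 under repeated in-shuffles:
2 → 5 → 11 → 23 → 2
It first returns after 4 in-shuffles.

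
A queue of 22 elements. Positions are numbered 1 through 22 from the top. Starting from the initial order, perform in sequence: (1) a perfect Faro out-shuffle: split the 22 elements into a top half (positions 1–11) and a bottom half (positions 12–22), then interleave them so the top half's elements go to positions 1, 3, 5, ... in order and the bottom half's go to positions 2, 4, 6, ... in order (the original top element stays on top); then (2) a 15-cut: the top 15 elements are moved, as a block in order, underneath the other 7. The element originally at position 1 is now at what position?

8

Track the element from position 1 forward through each operation:
  after op 1 (out-shuffle): 1 → 1
  after op 2 (cut 15): 1 → 8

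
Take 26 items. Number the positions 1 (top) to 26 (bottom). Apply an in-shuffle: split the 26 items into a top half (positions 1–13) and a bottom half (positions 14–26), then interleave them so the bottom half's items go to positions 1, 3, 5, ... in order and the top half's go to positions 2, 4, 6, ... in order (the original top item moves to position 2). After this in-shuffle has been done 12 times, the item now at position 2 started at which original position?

Work backwards from position 2, undoing one in-shuffle at a time:
2 ← 1 ← 14 ← 7 ← 17 ← 22 ← 11 ← 19 ← 23 ← 25 ← 26 ← 13 ← 20
So the item now at position 2 started at position 20.

20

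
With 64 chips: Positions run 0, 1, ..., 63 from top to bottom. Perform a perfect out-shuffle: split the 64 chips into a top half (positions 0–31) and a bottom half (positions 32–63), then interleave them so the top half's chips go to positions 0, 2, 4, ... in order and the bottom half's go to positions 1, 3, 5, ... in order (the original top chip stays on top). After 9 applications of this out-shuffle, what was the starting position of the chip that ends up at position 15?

Work backwards from position 15, undoing one out-shuffle at a time:
15 ← 39 ← 51 ← 57 ← 60 ← 30 ← 15 ← 39 ← 51 ← 57
So the chip now at position 15 started at position 57.

57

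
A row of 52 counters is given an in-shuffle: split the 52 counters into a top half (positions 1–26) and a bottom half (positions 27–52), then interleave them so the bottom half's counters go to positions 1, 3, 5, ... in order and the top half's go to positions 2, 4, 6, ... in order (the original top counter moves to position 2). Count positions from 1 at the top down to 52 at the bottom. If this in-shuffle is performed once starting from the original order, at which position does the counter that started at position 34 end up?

Track the counter's position through each in-shuffle:
34 → 15

15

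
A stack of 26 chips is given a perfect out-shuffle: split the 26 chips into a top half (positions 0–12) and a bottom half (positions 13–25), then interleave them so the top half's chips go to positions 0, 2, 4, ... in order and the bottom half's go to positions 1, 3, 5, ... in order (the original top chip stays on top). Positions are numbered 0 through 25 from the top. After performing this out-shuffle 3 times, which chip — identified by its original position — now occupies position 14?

Work backwards from position 14, undoing one out-shuffle at a time:
14 ← 7 ← 16 ← 8
So the chip now at position 14 started at position 8.

8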